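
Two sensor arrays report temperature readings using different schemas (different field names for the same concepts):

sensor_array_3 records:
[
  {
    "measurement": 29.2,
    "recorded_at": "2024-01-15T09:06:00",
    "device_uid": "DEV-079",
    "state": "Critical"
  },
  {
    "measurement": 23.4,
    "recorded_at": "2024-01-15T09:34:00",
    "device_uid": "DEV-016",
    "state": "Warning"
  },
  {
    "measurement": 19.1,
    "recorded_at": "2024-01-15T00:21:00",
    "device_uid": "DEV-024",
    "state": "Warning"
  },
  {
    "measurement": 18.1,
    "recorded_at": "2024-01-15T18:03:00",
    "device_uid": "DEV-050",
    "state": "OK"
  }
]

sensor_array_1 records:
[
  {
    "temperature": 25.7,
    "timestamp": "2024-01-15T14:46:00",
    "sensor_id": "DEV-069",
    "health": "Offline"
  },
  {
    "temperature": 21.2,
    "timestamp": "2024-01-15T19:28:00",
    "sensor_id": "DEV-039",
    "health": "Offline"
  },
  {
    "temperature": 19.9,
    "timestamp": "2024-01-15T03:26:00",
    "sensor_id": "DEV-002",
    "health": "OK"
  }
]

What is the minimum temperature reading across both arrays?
18.1

Schema mapping: "measurement" (sensor_array_3) = "temperature" (sensor_array_1) = temperature reading

Minimum in sensor_array_3: 18.1
Minimum in sensor_array_1: 19.9

Overall minimum: min(18.1, 19.9) = 18.1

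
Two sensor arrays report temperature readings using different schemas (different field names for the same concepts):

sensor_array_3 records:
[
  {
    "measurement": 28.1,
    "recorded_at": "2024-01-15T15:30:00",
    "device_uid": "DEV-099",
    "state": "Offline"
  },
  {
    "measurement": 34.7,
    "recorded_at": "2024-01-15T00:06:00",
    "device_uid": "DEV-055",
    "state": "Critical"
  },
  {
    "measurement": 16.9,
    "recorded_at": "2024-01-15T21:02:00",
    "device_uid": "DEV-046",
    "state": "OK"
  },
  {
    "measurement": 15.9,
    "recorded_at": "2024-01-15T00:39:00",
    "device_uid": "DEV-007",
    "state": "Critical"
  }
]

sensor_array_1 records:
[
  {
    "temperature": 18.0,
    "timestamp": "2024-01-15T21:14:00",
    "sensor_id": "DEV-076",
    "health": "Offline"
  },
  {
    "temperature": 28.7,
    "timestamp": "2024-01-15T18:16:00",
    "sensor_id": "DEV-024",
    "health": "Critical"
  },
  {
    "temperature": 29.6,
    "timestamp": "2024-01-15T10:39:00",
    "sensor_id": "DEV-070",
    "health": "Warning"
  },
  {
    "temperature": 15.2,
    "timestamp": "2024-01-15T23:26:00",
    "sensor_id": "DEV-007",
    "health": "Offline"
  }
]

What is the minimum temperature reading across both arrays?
15.2

Schema mapping: "measurement" (sensor_array_3) = "temperature" (sensor_array_1) = temperature reading

Minimum in sensor_array_3: 15.9
Minimum in sensor_array_1: 15.2

Overall minimum: min(15.9, 15.2) = 15.2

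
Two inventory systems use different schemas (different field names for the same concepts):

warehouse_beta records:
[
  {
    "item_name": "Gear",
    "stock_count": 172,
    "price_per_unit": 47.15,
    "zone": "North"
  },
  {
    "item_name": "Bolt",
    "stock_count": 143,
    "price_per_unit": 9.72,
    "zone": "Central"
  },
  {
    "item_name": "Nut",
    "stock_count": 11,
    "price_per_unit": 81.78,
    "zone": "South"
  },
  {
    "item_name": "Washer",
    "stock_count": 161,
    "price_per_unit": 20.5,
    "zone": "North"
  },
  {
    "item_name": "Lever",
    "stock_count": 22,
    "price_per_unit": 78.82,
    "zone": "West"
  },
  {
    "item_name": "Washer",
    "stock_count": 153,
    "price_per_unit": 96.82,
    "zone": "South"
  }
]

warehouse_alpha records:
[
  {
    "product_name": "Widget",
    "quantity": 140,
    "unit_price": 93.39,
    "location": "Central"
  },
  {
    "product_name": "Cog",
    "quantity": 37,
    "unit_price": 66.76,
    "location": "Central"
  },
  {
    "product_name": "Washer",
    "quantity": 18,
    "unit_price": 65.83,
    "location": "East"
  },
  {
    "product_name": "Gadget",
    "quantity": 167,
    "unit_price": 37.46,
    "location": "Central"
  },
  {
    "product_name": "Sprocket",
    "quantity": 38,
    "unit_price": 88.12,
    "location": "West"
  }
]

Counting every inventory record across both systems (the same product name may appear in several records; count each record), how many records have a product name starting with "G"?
2

Schema mapping: "item_name" (warehouse_beta) = "product_name" (warehouse_alpha) = product name

Records with product name starting with "G" in warehouse_beta: 1
Records with product name starting with "G" in warehouse_alpha: 1

Total: 1 + 1 = 2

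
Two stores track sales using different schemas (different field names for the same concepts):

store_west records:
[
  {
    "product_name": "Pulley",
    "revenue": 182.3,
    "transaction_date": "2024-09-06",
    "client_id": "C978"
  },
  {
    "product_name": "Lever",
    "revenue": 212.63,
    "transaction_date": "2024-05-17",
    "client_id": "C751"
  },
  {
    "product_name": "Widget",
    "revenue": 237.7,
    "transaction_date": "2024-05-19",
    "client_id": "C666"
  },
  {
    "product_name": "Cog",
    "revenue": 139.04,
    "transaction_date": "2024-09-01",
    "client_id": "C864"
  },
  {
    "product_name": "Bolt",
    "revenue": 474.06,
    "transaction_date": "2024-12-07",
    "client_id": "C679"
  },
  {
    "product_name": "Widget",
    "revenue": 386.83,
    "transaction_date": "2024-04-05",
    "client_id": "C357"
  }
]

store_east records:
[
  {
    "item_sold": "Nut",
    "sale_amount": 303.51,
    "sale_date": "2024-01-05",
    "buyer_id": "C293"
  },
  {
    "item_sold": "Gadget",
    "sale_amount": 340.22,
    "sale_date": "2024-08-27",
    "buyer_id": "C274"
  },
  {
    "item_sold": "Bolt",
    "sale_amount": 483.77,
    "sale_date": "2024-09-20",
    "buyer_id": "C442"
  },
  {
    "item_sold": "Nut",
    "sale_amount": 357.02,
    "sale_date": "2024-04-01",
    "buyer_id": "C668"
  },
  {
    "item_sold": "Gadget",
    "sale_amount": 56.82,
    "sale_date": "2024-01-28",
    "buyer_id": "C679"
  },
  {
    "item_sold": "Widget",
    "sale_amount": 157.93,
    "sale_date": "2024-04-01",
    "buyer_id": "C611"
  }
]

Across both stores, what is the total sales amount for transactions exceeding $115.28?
3275.01

Schema mapping: "revenue" (store_west) = "sale_amount" (store_east) = sale amount

Sum of sales > $115.28 in store_west: 1632.56
Sum of sales > $115.28 in store_east: 1642.45

Total: 1632.56 + 1642.45 = 3275.01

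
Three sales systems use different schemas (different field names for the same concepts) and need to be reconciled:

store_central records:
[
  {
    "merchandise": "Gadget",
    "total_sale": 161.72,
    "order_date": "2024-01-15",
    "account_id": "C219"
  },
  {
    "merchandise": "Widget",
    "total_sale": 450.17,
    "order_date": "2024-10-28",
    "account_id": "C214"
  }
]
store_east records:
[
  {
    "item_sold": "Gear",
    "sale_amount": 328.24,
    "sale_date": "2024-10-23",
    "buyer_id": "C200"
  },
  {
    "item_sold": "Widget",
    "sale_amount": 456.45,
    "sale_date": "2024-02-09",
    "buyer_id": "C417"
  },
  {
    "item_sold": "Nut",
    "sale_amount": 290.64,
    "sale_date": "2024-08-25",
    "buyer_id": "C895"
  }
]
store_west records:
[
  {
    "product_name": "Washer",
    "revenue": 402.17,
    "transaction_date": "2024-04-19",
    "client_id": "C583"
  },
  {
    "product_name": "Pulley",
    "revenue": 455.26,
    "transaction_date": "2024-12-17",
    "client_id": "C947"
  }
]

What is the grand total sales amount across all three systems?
2544.65

Schema reconciliation - all amount fields map to sale amount:

store_central (total_sale): 611.89
store_east (sale_amount): 1075.33
store_west (revenue): 857.43

Grand total: 2544.65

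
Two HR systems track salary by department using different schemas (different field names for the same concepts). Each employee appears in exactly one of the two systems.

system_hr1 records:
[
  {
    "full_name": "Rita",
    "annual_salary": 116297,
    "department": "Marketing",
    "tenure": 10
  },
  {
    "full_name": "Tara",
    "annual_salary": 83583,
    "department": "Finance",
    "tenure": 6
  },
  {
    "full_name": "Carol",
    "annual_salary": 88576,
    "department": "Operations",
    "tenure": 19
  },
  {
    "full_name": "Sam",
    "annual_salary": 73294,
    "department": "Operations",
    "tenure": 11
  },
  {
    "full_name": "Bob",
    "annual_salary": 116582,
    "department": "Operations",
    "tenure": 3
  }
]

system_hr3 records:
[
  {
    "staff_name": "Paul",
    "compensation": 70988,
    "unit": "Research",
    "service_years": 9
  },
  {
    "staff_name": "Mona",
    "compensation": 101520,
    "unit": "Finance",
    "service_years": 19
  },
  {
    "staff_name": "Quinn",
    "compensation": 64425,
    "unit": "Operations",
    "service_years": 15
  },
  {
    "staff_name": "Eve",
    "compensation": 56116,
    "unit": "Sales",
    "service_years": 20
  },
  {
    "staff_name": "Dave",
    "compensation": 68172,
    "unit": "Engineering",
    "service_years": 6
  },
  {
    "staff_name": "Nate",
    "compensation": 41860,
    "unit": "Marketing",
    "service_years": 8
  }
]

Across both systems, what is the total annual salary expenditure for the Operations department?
342877

Schema mappings:
- "department" (system_hr1) = "unit" (system_hr3) = department
- "annual_salary" (system_hr1) = "compensation" (system_hr3) = salary

Operations salaries from system_hr1: 278452
Operations salaries from system_hr3: 64425

Total: 278452 + 64425 = 342877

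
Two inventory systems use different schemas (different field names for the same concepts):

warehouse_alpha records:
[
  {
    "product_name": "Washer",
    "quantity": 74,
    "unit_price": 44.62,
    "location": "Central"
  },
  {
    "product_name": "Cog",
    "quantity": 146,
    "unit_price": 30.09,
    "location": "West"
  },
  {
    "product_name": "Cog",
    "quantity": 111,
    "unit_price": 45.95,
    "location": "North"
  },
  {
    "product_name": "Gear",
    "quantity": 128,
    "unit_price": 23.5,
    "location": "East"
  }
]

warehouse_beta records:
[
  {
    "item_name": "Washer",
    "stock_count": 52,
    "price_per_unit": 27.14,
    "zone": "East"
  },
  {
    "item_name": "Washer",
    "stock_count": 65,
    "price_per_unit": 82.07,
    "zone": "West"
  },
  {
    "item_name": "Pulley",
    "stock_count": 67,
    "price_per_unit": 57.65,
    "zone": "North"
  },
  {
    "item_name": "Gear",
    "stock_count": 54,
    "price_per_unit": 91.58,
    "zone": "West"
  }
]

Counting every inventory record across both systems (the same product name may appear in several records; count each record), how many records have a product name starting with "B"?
0

Schema mapping: "product_name" (warehouse_alpha) = "item_name" (warehouse_beta) = product name

Records with product name starting with "B" in warehouse_alpha: 0
Records with product name starting with "B" in warehouse_beta: 0

Total: 0 + 0 = 0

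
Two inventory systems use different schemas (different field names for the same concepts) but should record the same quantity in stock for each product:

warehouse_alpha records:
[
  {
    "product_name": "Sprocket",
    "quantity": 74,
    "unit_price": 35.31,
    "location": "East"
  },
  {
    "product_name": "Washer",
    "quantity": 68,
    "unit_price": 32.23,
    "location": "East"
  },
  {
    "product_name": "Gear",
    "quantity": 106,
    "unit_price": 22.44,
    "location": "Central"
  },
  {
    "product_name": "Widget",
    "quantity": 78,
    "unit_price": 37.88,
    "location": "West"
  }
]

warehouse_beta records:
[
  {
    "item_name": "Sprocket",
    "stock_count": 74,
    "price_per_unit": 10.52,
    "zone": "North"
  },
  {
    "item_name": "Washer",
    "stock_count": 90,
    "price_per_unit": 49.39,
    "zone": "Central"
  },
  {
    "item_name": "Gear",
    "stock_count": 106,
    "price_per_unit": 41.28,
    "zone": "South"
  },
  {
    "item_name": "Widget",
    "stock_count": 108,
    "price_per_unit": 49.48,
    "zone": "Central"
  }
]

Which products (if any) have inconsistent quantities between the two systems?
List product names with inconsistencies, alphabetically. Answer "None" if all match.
Washer, Widget

Schema mappings:
- "product_name" (warehouse_alpha) = "item_name" (warehouse_beta) = product name
- "quantity" (warehouse_alpha) = "stock_count" (warehouse_beta) = quantity

Comparison:
  Sprocket: 74 vs 74 - MATCH
  Washer: 68 vs 90 - MISMATCH
  Gear: 106 vs 106 - MATCH
  Widget: 78 vs 108 - MISMATCH

Products with inconsistencies: Washer, Widget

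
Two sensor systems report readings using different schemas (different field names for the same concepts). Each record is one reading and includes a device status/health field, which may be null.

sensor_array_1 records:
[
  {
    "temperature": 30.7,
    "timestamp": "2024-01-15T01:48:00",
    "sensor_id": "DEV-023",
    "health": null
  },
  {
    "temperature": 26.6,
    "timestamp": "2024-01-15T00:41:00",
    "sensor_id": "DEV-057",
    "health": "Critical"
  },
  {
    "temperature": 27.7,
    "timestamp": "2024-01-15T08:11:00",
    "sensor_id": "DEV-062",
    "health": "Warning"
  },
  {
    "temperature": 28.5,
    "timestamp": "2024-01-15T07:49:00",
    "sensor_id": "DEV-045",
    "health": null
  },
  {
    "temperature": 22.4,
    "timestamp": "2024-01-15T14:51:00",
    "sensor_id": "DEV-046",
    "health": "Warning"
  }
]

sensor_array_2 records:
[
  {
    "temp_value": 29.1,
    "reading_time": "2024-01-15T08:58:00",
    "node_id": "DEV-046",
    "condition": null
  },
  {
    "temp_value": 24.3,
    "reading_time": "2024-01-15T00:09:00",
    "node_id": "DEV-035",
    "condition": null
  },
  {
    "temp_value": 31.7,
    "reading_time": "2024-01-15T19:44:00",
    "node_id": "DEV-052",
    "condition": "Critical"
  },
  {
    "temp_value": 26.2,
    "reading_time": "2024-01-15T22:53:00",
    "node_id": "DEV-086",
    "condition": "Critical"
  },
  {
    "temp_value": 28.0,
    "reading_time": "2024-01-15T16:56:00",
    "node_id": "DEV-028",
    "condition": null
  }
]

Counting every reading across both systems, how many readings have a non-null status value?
5

Schema mapping: "health" (sensor_array_1) = "condition" (sensor_array_2) = status

Non-null in sensor_array_1: 3
Non-null in sensor_array_2: 2

Total non-null: 3 + 2 = 5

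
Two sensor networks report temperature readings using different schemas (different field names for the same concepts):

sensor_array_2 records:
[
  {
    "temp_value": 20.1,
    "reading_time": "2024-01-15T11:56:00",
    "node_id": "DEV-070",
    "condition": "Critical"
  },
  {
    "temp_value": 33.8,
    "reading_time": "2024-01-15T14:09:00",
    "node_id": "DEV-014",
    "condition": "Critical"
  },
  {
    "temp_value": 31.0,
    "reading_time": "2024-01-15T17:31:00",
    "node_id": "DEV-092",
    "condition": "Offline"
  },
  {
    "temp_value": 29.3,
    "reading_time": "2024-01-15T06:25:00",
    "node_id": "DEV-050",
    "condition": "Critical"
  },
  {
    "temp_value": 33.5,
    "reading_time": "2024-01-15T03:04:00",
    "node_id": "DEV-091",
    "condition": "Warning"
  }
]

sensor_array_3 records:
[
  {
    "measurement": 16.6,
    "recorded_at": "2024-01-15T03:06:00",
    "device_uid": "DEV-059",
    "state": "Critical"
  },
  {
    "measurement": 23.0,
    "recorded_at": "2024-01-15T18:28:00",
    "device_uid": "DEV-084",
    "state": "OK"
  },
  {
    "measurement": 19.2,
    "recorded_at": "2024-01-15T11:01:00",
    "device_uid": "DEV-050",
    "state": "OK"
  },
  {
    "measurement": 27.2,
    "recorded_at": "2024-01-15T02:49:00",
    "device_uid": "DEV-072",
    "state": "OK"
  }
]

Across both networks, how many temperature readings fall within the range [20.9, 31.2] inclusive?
4

Schema mapping: "temp_value" (sensor_array_2) = "measurement" (sensor_array_3) = temperature

Readings in [20.9, 31.2] from sensor_array_2: 2
Readings in [20.9, 31.2] from sensor_array_3: 2

Total count: 2 + 2 = 4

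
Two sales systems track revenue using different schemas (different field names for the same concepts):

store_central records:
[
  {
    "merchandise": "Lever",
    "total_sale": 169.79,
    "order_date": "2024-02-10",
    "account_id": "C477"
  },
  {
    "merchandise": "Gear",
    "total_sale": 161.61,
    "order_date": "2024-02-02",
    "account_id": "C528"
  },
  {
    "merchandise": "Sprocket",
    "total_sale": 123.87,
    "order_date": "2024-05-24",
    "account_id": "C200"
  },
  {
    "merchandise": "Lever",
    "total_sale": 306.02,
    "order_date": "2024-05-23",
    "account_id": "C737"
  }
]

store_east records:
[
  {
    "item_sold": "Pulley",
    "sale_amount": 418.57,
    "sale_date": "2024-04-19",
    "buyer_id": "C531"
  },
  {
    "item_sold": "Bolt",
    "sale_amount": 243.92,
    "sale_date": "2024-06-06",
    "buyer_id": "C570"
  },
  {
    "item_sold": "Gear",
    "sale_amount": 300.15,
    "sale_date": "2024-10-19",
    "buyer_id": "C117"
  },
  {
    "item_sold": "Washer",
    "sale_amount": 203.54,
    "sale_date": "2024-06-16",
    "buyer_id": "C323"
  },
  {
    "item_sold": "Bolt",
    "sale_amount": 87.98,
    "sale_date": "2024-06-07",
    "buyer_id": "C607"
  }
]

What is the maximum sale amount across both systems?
418.57

Reconcile: "total_sale" (store_central) = "sale_amount" (store_east) = sale amount

Maximum in store_central: 306.02
Maximum in store_east: 418.57

Overall maximum: max(306.02, 418.57) = 418.57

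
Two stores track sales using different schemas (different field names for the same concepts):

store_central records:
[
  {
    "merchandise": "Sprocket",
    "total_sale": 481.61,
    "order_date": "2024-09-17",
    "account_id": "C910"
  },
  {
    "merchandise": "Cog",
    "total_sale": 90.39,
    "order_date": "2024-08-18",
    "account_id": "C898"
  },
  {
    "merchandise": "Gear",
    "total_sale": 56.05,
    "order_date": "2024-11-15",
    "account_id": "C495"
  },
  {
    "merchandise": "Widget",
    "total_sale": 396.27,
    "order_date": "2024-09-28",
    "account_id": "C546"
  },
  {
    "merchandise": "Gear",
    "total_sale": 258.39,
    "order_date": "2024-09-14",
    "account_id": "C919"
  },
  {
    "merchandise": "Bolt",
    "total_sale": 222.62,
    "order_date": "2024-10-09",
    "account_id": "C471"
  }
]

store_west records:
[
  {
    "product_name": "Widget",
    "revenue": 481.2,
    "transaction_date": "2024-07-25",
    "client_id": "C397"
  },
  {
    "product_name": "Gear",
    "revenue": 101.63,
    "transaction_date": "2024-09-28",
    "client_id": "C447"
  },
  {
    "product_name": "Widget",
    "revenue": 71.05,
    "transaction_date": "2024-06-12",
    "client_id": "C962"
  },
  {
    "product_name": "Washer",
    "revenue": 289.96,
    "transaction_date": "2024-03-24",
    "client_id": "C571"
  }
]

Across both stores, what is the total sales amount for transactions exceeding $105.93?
2130.05

Schema mapping: "total_sale" (store_central) = "revenue" (store_west) = sale amount

Sum of sales > $105.93 in store_central: 1358.89
Sum of sales > $105.93 in store_west: 771.16

Total: 1358.89 + 771.16 = 2130.05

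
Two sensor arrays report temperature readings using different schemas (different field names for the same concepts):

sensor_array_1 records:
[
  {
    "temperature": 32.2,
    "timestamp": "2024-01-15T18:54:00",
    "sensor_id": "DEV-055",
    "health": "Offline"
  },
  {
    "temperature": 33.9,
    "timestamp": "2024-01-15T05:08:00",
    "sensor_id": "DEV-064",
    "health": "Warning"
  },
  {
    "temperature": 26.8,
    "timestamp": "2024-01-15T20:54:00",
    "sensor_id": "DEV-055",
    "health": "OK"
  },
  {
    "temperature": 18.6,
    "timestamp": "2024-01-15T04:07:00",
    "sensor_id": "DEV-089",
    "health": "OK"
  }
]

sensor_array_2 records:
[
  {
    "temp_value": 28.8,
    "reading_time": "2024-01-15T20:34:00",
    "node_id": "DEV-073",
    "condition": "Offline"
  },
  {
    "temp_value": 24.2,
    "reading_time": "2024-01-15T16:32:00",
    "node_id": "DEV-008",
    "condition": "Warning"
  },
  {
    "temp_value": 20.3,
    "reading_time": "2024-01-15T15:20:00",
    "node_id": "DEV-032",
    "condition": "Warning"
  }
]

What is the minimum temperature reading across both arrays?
18.6

Schema mapping: "temperature" (sensor_array_1) = "temp_value" (sensor_array_2) = temperature reading

Minimum in sensor_array_1: 18.6
Minimum in sensor_array_2: 20.3

Overall minimum: min(18.6, 20.3) = 18.6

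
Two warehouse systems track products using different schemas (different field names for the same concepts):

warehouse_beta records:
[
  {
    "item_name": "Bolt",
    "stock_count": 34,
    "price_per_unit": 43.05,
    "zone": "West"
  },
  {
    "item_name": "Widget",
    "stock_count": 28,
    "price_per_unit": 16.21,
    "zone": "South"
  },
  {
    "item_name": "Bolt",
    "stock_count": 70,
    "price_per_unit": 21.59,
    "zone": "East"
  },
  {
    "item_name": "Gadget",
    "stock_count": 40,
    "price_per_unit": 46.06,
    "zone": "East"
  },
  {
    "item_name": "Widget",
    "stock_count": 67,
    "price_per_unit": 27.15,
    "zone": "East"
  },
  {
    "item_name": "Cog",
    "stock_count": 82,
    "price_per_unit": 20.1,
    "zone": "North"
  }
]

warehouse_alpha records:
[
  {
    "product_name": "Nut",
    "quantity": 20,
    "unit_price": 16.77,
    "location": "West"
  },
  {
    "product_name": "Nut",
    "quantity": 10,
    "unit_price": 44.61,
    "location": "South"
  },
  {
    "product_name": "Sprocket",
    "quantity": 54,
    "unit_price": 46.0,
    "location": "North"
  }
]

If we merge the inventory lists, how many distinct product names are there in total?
6

Schema mapping: "item_name" (warehouse_beta) = "product_name" (warehouse_alpha) = product name

Products in warehouse_beta: ['Bolt', 'Cog', 'Gadget', 'Widget']
Products in warehouse_alpha: ['Nut', 'Sprocket']

Union (unique products): ['Bolt', 'Cog', 'Gadget', 'Nut', 'Sprocket', 'Widget']
Count: 6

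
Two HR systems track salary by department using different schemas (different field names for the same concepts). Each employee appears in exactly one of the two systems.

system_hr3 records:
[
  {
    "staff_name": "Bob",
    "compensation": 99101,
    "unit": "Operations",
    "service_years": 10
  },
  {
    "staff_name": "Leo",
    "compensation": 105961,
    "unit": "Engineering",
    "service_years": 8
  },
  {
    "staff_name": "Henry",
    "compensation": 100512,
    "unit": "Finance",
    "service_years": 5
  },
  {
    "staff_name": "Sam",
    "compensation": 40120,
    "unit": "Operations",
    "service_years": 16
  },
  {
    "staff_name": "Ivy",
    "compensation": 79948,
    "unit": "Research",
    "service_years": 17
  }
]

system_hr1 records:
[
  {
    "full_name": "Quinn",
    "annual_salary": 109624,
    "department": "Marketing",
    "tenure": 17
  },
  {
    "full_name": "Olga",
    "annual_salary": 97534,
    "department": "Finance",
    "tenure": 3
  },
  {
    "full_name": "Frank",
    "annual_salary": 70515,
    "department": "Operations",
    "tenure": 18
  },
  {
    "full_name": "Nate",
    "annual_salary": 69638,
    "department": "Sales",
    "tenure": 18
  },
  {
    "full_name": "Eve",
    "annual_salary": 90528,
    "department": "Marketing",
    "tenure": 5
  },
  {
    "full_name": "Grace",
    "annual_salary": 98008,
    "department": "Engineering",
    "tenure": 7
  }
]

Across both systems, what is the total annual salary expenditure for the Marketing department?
200152

Schema mappings:
- "unit" (system_hr3) = "department" (system_hr1) = department
- "compensation" (system_hr3) = "annual_salary" (system_hr1) = salary

Marketing salaries from system_hr3: 0
Marketing salaries from system_hr1: 200152

Total: 0 + 200152 = 200152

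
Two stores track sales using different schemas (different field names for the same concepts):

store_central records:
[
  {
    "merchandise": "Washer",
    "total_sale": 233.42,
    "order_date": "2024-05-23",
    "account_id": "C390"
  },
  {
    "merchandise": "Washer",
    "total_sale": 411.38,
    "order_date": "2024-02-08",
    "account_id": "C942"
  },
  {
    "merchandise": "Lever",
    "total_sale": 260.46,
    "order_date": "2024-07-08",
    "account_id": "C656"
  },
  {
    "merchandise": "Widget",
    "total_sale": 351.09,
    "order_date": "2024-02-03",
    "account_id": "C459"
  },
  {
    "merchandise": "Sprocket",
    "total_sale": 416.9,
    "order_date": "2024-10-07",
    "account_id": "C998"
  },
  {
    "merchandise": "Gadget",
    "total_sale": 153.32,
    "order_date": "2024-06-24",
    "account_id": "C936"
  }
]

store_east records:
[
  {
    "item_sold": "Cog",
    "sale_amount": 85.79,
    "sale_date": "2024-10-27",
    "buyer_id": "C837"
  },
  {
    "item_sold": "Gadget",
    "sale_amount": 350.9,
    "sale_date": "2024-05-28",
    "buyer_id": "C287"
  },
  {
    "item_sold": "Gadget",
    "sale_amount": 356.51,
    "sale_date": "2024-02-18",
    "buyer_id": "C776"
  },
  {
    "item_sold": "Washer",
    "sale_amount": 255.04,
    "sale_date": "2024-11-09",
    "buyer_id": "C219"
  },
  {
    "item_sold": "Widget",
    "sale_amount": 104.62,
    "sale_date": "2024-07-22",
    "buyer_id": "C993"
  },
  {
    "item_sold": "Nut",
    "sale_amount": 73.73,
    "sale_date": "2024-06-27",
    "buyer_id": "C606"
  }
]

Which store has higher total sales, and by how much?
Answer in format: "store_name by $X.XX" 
store_central by $599.98

Schema mapping: "total_sale" (store_central) = "sale_amount" (store_east) = sale amount

Total for store_central: 1826.57
Total for store_east: 1226.59

Difference: |1826.57 - 1226.59| = 599.98
store_central has higher sales by $599.98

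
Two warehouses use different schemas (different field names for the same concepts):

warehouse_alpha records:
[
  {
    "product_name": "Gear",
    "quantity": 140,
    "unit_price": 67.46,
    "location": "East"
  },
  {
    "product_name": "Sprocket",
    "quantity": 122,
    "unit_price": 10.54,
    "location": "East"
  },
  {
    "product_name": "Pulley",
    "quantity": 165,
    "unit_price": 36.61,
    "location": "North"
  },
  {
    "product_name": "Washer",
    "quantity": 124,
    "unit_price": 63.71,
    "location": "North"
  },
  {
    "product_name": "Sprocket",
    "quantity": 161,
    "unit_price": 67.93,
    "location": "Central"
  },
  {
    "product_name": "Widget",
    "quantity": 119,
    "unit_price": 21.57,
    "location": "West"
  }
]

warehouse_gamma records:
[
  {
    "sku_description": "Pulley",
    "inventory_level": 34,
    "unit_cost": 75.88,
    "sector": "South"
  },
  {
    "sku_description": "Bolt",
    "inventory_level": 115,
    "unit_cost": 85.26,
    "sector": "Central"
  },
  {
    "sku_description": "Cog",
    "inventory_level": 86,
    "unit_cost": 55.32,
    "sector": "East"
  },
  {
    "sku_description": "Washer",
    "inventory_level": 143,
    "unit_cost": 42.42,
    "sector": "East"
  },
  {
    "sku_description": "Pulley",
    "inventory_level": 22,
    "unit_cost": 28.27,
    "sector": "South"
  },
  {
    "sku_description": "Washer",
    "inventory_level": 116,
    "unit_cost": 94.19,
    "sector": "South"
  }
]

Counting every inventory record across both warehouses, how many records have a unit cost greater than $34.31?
9

Schema mapping: "unit_price" (warehouse_alpha) = "unit_cost" (warehouse_gamma) = unit cost

Records > $34.31 in warehouse_alpha: 4
Records > $34.31 in warehouse_gamma: 5

Total count: 4 + 5 = 9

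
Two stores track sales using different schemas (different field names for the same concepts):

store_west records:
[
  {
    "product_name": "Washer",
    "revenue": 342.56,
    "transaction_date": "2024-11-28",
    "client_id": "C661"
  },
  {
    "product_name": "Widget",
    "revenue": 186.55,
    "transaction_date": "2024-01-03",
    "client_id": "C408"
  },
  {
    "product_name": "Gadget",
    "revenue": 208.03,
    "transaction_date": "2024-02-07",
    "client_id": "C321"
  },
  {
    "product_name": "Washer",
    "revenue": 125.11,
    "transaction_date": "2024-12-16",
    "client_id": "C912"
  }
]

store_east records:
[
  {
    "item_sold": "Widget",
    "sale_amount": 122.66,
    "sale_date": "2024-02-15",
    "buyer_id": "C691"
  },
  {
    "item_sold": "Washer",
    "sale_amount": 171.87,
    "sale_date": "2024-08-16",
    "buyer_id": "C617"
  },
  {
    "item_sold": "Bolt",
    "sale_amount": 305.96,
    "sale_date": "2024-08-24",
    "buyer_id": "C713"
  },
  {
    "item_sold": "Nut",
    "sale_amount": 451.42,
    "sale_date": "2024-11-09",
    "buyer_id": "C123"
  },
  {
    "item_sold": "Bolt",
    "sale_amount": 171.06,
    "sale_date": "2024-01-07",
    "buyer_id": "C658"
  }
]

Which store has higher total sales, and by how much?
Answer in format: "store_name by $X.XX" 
store_east by $360.72

Schema mapping: "revenue" (store_west) = "sale_amount" (store_east) = sale amount

Total for store_west: 862.25
Total for store_east: 1222.97

Difference: |862.25 - 1222.97| = 360.72
store_east has higher sales by $360.72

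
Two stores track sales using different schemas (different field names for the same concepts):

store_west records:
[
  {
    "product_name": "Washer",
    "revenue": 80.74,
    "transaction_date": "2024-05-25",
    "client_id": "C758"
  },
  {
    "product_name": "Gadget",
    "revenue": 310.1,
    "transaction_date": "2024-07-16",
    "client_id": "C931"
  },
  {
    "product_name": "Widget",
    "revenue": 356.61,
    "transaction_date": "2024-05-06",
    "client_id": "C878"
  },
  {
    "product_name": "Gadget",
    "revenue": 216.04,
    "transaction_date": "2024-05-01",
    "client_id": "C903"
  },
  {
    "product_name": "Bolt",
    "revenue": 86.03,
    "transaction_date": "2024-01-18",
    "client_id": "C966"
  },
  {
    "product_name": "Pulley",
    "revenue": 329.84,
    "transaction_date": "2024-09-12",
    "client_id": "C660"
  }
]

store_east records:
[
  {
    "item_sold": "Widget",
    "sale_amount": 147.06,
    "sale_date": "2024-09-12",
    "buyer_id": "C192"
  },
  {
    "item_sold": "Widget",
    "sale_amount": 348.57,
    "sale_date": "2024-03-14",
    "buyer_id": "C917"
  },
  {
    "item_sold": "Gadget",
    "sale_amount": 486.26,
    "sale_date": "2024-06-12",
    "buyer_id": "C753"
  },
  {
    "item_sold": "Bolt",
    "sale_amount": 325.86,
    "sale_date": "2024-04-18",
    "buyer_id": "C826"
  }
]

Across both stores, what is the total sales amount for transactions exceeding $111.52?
2520.34

Schema mapping: "revenue" (store_west) = "sale_amount" (store_east) = sale amount

Sum of sales > $111.52 in store_west: 1212.59
Sum of sales > $111.52 in store_east: 1307.75

Total: 1212.59 + 1307.75 = 2520.34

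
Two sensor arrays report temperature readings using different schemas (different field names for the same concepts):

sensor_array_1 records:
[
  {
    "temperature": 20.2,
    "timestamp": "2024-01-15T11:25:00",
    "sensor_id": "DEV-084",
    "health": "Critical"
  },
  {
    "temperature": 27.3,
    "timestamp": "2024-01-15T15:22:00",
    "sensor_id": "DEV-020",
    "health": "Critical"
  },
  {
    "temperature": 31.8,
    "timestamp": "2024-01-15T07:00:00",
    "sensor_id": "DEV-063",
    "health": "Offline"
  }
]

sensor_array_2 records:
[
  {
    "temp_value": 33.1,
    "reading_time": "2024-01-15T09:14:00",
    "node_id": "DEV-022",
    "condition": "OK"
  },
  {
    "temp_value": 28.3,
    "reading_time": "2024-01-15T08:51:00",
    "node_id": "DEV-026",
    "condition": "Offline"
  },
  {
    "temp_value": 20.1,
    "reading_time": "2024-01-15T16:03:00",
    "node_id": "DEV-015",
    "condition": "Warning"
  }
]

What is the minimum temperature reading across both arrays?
20.1

Schema mapping: "temperature" (sensor_array_1) = "temp_value" (sensor_array_2) = temperature reading

Minimum in sensor_array_1: 20.2
Minimum in sensor_array_2: 20.1

Overall minimum: min(20.2, 20.1) = 20.1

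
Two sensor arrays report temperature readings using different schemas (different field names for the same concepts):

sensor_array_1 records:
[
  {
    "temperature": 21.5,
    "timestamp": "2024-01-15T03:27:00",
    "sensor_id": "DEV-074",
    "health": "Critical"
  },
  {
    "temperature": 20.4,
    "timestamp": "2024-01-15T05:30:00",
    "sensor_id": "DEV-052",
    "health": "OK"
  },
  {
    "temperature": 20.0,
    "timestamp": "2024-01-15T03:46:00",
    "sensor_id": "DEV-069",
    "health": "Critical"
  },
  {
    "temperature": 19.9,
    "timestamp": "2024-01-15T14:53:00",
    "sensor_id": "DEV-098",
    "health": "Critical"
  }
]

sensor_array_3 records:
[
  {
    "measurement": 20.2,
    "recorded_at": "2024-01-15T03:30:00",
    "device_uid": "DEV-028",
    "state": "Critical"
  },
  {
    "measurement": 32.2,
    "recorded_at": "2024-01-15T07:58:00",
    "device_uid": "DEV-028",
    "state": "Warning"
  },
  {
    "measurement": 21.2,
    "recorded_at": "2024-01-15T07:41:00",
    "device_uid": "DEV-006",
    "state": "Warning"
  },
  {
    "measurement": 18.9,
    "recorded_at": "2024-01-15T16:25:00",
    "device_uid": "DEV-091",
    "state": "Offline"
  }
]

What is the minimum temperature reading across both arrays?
18.9

Schema mapping: "temperature" (sensor_array_1) = "measurement" (sensor_array_3) = temperature reading

Minimum in sensor_array_1: 19.9
Minimum in sensor_array_3: 18.9

Overall minimum: min(19.9, 18.9) = 18.9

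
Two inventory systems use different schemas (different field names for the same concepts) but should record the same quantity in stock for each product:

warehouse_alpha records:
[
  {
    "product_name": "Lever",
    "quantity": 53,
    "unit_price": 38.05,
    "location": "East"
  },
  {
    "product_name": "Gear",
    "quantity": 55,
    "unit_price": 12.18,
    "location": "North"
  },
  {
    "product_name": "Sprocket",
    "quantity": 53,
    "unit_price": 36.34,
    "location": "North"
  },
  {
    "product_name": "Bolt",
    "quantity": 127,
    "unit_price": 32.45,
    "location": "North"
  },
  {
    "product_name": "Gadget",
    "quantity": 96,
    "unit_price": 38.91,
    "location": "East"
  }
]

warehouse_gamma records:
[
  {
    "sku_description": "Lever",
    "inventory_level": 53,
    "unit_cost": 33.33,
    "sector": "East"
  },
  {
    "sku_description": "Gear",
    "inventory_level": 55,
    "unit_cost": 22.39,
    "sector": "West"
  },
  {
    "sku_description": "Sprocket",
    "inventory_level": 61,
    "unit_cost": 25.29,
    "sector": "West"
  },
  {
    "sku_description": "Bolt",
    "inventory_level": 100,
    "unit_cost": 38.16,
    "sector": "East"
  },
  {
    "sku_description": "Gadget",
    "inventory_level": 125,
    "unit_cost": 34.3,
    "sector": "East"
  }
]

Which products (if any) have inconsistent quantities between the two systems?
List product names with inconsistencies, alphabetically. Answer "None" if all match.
Bolt, Gadget, Sprocket

Schema mappings:
- "product_name" (warehouse_alpha) = "sku_description" (warehouse_gamma) = product name
- "quantity" (warehouse_alpha) = "inventory_level" (warehouse_gamma) = quantity

Comparison:
  Lever: 53 vs 53 - MATCH
  Gear: 55 vs 55 - MATCH
  Sprocket: 53 vs 61 - MISMATCH
  Bolt: 127 vs 100 - MISMATCH
  Gadget: 96 vs 125 - MISMATCH

Products with inconsistencies: Bolt, Gadget, Sprocket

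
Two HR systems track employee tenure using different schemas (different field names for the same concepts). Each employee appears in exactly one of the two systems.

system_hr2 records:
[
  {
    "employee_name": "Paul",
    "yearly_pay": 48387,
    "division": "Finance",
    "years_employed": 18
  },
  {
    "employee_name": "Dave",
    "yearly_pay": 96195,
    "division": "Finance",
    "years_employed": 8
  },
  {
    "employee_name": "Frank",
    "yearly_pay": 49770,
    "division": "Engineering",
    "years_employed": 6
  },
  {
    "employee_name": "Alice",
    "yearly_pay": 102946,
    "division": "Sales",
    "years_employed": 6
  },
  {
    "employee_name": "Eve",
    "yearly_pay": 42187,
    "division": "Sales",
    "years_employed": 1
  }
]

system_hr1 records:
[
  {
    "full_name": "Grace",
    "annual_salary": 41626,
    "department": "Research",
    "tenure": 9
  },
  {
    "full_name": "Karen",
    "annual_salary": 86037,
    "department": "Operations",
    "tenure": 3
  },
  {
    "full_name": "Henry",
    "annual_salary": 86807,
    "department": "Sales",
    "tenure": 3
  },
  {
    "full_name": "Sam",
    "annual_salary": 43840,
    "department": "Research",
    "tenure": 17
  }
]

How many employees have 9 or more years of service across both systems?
3

Reconcile schemas: "years_employed" (system_hr2) = "tenure" (system_hr1) = years of service

From system_hr2: 1 employees with >= 9 years
From system_hr1: 2 employees with >= 9 years

Total: 1 + 2 = 3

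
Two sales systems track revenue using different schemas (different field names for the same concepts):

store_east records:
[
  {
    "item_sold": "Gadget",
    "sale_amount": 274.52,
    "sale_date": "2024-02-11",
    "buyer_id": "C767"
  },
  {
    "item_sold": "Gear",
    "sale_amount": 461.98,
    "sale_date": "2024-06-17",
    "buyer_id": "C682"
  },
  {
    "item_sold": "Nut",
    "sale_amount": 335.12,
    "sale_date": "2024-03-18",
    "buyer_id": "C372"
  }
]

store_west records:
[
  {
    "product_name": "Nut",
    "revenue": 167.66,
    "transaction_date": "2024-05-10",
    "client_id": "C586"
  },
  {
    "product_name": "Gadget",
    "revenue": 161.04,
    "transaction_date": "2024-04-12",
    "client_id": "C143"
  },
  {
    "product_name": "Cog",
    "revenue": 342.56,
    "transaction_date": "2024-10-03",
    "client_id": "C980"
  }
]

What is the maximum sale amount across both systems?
461.98

Reconcile: "sale_amount" (store_east) = "revenue" (store_west) = sale amount

Maximum in store_east: 461.98
Maximum in store_west: 342.56

Overall maximum: max(461.98, 342.56) = 461.98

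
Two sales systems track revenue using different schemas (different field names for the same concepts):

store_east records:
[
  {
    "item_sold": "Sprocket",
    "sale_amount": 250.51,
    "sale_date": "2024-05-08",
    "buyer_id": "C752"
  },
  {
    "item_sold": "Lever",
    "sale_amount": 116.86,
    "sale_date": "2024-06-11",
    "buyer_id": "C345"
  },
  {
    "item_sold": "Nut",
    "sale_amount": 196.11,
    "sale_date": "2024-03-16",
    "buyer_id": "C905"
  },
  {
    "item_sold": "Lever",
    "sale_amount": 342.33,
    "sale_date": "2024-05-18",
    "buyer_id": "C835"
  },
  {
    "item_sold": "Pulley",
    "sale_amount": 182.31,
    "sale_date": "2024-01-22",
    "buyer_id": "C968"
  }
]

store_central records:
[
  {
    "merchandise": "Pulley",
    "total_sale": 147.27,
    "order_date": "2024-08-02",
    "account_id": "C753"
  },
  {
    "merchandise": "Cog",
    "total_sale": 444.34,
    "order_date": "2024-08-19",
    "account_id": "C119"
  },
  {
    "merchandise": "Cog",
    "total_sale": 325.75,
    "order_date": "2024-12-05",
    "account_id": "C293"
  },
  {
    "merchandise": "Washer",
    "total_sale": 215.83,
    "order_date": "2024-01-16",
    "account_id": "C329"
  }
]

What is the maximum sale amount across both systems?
444.34

Reconcile: "sale_amount" (store_east) = "total_sale" (store_central) = sale amount

Maximum in store_east: 342.33
Maximum in store_central: 444.34

Overall maximum: max(342.33, 444.34) = 444.34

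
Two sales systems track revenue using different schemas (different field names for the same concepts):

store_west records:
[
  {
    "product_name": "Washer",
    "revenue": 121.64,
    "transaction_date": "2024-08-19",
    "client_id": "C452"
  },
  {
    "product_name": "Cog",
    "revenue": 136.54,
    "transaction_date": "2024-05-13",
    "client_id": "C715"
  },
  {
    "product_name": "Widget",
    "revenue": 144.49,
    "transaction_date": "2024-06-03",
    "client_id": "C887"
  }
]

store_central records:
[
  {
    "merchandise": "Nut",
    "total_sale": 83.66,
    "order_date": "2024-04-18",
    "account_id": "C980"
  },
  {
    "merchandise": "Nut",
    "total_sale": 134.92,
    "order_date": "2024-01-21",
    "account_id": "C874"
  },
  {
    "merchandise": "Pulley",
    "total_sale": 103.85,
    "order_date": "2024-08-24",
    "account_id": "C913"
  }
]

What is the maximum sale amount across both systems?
144.49

Reconcile: "revenue" (store_west) = "total_sale" (store_central) = sale amount

Maximum in store_west: 144.49
Maximum in store_central: 134.92

Overall maximum: max(144.49, 134.92) = 144.49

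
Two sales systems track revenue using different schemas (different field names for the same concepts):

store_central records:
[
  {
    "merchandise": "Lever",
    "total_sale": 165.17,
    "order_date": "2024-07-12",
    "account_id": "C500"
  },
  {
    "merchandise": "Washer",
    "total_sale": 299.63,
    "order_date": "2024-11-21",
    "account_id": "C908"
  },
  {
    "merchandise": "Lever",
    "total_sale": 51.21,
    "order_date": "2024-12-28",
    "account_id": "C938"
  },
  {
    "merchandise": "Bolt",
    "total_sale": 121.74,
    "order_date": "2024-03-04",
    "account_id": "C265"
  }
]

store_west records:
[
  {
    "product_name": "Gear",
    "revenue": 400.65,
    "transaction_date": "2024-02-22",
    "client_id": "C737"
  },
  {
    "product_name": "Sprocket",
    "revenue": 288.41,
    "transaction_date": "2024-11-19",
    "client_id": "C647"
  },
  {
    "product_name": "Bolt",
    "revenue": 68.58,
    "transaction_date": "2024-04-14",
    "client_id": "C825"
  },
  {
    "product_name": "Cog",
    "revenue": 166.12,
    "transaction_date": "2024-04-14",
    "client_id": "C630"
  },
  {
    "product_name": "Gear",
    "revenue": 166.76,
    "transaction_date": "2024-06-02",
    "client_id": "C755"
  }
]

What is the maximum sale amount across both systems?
400.65

Reconcile: "total_sale" (store_central) = "revenue" (store_west) = sale amount

Maximum in store_central: 299.63
Maximum in store_west: 400.65

Overall maximum: max(299.63, 400.65) = 400.65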